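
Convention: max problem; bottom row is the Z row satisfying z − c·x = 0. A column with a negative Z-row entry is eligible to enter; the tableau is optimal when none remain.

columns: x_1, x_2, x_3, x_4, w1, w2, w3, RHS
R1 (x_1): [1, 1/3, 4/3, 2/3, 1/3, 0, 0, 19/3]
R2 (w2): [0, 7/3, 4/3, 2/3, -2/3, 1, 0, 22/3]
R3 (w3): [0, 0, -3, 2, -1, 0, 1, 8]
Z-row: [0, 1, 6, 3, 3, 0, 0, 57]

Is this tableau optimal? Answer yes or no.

yes

Every Z-row coefficient is ≥ 0, so the tableau is optimal.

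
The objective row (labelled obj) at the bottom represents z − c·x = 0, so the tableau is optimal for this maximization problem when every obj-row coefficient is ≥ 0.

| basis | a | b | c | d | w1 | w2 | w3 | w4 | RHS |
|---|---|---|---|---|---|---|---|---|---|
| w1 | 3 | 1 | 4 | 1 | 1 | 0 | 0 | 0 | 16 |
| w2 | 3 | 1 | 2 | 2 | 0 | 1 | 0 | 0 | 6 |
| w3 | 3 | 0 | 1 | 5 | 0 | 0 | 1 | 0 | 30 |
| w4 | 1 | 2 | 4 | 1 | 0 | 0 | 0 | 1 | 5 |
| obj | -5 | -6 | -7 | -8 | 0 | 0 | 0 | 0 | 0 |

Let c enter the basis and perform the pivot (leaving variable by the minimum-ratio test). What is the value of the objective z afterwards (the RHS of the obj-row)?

35/4

Ratio test on column c — row 1: 16/4 = 4; row 2: 6/2 = 3; row 3: 30/1 = 30; row 4: 5/4 = 5/4. Minimum is 5/4 at row 4 (w4 leaves); pivot element 4.
Pivot on row 4; the obj-row RHS becomes 0 − (-7)·(5/4) = 35/4.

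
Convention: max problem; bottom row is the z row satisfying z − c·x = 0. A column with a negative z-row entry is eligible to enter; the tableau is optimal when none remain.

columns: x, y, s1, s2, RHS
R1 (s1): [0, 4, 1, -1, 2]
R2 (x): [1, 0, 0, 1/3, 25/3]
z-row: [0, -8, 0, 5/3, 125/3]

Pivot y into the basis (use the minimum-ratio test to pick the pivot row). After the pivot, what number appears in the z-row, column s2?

-1/3

Ratio test on column y — row 1: 2/4 = 1/2; row 2: entry 0 ≤ 0. Minimum is 1/2 at row 1 (s1 leaves); pivot element 4.
Divide row 1 by 4; eliminate column y from the other rows.
z-row update in column s2: 5/3 − (-8)·(-1/4) = -1/3.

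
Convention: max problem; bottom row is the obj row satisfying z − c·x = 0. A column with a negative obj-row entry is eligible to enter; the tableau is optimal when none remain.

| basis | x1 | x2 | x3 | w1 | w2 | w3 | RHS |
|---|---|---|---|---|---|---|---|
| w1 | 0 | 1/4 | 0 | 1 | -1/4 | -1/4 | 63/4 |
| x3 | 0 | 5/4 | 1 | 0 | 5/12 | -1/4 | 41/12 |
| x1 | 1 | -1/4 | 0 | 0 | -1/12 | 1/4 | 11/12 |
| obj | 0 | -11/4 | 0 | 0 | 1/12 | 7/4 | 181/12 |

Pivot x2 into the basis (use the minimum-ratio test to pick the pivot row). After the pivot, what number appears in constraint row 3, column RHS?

8/5

Ratio test on column x2 — row 1: (63/4)/(1/4) = 63; row 2: (41/12)/(5/4) = 41/15; row 3: entry -1/4 ≤ 0. Minimum is 41/15 at row 2 (x3 leaves); pivot element 5/4.
Divide row 2 by 5/4; eliminate column x2 from the other rows.
Row 3 update in column RHS: 11/12 − (-1/4)·(41/15) = 8/5.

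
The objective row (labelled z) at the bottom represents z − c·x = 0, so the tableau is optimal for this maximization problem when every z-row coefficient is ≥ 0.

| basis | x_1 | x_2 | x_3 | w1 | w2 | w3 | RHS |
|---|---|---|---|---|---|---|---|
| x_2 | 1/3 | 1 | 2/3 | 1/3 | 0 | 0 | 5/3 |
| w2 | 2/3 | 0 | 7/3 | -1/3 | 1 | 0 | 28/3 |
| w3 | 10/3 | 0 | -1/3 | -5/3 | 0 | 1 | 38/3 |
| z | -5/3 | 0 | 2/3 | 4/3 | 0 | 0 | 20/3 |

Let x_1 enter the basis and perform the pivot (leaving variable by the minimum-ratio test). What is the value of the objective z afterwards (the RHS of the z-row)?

13

Ratio test on column x_1 — row 1: (5/3)/(1/3) = 5; row 2: (28/3)/(2/3) = 14; row 3: (38/3)/(10/3) = 19/5. Minimum is 19/5 at row 3 (w3 leaves); pivot element 10/3.
Pivot on row 3; the z-row RHS becomes 20/3 − (-5/3)·(19/5) = 13.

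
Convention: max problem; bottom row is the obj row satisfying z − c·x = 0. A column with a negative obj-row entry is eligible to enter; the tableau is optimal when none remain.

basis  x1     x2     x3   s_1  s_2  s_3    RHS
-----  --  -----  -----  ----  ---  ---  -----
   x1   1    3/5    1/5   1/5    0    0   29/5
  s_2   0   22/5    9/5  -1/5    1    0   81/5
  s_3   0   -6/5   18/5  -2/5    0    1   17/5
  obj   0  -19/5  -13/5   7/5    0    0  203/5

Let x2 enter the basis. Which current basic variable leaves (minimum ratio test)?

Column x2 entries and ratios — x1: (29/5)/(3/5) = 29/3; s_2: (81/5)/(22/5) = 81/22; s_3: -6/5 ≤ 0, skip.
Smallest ratio is 81/22 in the row of s_2, so s_2 leaves.

s_2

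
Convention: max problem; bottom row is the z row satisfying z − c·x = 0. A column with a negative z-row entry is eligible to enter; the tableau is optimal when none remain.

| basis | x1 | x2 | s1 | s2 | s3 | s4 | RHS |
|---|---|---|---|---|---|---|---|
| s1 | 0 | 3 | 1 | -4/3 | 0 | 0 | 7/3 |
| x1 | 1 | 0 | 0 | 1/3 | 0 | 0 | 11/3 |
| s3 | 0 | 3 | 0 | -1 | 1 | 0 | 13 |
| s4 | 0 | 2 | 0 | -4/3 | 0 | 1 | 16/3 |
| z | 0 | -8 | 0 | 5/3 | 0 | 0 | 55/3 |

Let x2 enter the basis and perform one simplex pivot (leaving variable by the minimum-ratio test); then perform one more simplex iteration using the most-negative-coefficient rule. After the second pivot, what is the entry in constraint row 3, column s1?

Ratio test on column x2 — row 1: (7/3)/3 = 7/9; row 2: entry 0 ≤ 0; row 3: 13/3 = 13/3; row 4: (16/3)/2 = 8/3. Minimum is 7/9 at row 1 (s1 leaves); pivot element 3.
Divide row 1 by 3; eliminate column x2 from the other rows.
Second iteration: most negative z-row entry is -17/9 in column s2, so s2 enters.
Ratio test on column s2 — row 1: entry -4/9 ≤ 0; row 2: (11/3)/(1/3) = 11; row 3: (32/3)/(1/3) = 32; row 4: entry -4/9 ≤ 0. Minimum is 11 at row 2 (x1 leaves); pivot element 1/3.
Divide row 2 by 1/3; eliminate column s2 from the other rows.
After both pivots, the entry at constraint row 3, column s1 is -1.

-1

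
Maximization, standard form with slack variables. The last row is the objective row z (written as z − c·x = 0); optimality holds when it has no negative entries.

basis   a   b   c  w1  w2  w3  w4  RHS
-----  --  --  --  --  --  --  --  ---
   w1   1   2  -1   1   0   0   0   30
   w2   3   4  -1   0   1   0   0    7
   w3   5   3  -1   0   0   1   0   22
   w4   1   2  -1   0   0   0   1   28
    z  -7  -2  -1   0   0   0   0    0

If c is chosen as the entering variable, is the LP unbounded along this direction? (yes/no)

Every constraint-row entry in column c is ≤ 0, so increasing c is unbounded.

yes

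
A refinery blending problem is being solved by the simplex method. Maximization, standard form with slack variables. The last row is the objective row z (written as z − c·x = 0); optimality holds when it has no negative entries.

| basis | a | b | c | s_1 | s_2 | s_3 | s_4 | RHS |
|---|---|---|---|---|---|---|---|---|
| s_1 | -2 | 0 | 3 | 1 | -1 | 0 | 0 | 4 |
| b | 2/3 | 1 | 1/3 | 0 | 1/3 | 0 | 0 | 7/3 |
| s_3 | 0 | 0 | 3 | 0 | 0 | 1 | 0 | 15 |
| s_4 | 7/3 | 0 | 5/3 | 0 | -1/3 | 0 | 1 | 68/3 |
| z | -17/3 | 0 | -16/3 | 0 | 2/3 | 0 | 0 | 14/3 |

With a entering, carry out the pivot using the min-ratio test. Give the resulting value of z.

49/2

Ratio test on column a — row 1: entry -2 ≤ 0; row 2: (7/3)/(2/3) = 7/2; row 3: entry 0 ≤ 0; row 4: (68/3)/(7/3) = 68/7. Minimum is 7/2 at row 2 (b leaves); pivot element 2/3.
Pivot on row 2; the z-row RHS becomes 14/3 − (-17/3)·(7/2) = 49/2.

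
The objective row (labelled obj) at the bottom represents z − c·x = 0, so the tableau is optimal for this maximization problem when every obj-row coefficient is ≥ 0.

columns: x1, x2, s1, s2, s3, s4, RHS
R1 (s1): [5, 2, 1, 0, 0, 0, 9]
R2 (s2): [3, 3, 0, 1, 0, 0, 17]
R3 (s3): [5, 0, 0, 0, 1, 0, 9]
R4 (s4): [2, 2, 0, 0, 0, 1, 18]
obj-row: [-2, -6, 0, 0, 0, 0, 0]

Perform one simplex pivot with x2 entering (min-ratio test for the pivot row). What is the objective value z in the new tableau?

27

Ratio test on column x2 — row 1: 9/2 = 9/2; row 2: 17/3 = 17/3; row 3: entry 0 ≤ 0; row 4: 18/2 = 9. Minimum is 9/2 at row 1 (s1 leaves); pivot element 2.
Pivot on row 1; the obj-row RHS becomes 0 − (-6)·(9/2) = 27.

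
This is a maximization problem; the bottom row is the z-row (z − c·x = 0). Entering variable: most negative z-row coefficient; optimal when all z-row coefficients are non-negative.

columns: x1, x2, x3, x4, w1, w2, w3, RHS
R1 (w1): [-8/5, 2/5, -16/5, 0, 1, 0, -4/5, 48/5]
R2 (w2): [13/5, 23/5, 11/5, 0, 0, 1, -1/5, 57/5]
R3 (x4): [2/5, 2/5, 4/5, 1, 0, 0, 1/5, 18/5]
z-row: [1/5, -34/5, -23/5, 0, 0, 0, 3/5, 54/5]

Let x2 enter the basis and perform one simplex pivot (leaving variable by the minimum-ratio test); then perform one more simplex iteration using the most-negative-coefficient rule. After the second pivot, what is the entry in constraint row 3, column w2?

-1/7

Ratio test on column x2 — row 1: (48/5)/(2/5) = 24; row 2: (57/5)/(23/5) = 57/23; row 3: (18/5)/(2/5) = 9. Minimum is 57/23 at row 2 (w2 leaves); pivot element 23/5.
Divide row 2 by 23/5; eliminate column x2 from the other rows.
Second iteration: most negative z-row entry is -31/23 in column x3, so x3 enters.
Ratio test on column x3 — row 1: entry -78/23 ≤ 0; row 2: (57/23)/(11/23) = 57/11; row 3: (60/23)/(14/23) = 30/7. Minimum is 30/7 at row 3 (x4 leaves); pivot element 14/23.
Divide row 3 by 14/23; eliminate column x3 from the other rows.
After both pivots, the entry at constraint row 3, column w2 is -1/7.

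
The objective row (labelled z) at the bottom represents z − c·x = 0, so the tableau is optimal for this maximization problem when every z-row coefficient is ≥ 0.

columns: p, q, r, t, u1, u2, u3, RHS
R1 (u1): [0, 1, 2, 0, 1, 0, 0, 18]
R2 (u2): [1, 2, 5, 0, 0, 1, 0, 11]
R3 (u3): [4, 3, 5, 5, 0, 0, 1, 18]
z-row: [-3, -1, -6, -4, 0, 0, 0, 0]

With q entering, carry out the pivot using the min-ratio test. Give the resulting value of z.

Ratio test on column q — row 1: 18/1 = 18; row 2: 11/2 = 11/2; row 3: 18/3 = 6. Minimum is 11/2 at row 2 (u2 leaves); pivot element 2.
Pivot on row 2; the z-row RHS becomes 0 − (-1)·(11/2) = 11/2.

11/2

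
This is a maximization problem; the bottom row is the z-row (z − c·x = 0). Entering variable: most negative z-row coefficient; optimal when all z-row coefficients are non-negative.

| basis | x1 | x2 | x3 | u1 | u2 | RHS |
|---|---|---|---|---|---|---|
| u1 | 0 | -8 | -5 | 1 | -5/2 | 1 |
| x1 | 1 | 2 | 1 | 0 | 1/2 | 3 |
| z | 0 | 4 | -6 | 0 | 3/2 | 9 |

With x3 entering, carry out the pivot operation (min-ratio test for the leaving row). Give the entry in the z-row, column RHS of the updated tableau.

27

Ratio test on column x3 — row 1: entry -5 ≤ 0; row 2: 3/1 = 3. Minimum is 3 at row 2 (x1 leaves); pivot element 1.
Divide row 2 by 1; eliminate column x3 from the other rows.
z-row update in column RHS: 9 − (-6)·3 = 27.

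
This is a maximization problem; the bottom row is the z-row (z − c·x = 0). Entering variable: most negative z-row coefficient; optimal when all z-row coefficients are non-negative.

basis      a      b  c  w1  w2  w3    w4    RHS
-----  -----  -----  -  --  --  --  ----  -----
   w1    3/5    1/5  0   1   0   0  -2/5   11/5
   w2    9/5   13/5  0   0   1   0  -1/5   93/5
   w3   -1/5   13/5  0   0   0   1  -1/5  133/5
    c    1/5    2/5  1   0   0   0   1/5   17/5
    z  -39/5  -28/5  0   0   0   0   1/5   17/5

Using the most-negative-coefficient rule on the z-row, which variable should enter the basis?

Negative z-row entries: a: -39/5, b: -28/5.
The most negative is -39/5 in column a, so a enters.

a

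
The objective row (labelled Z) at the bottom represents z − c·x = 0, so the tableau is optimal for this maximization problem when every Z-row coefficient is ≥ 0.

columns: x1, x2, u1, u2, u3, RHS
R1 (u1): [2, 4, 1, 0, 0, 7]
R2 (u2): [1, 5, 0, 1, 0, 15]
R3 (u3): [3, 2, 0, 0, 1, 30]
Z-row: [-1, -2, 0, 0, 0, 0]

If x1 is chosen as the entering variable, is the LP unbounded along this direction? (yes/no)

Column x1 has positive entries in row(s) 1, 2, 3, so the ratio test bounds it — not unbounded.

no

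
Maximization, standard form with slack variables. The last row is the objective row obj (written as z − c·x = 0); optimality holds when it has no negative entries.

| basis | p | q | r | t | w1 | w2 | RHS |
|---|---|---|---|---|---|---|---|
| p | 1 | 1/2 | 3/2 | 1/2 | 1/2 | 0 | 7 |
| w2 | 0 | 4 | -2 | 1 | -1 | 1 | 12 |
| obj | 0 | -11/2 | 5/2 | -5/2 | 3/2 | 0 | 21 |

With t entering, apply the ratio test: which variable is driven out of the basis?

Column t entries and ratios — p: 7/(1/2) = 14; w2: 12/1 = 12.
Smallest ratio is 12 in the row of w2, so w2 leaves.

w2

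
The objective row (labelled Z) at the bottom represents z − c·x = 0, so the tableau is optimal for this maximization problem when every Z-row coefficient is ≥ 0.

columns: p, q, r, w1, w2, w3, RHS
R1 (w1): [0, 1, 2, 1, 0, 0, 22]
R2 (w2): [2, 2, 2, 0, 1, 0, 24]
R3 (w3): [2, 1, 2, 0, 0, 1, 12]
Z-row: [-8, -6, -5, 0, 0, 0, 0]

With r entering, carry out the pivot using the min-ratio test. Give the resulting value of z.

30

Ratio test on column r — row 1: 22/2 = 11; row 2: 24/2 = 12; row 3: 12/2 = 6. Minimum is 6 at row 3 (w3 leaves); pivot element 2.
Pivot on row 3; the Z-row RHS becomes 0 − (-5)·6 = 30.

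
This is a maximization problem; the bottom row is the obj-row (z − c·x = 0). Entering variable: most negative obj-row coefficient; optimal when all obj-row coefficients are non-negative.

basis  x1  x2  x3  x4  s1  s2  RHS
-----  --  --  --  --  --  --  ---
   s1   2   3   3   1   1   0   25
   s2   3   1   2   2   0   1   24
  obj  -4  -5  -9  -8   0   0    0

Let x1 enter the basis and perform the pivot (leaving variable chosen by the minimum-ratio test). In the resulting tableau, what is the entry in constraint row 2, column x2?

Ratio test on column x1 — row 1: 25/2 = 25/2; row 2: 24/3 = 8. Minimum is 8 at row 2 (s2 leaves); pivot element 3.
Divide row 2 by 3; eliminate column x1 from the other rows.
In the new row 2, the x2 entry is the old entry divided by the pivot: 1/3 = 1/3.

1/3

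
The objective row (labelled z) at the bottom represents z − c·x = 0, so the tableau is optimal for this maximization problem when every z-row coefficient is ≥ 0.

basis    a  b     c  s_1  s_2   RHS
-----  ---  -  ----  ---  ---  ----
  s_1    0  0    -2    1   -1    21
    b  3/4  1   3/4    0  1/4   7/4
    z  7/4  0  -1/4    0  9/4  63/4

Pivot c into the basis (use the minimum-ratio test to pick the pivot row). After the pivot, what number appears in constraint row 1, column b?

Ratio test on column c — row 1: entry -2 ≤ 0; row 2: (7/4)/(3/4) = 7/3. Minimum is 7/3 at row 2 (b leaves); pivot element 3/4.
Divide row 2 by 3/4; eliminate column c from the other rows.
Row 1 update in column b: 0 − (-2)·(4/3) = 8/3.

8/3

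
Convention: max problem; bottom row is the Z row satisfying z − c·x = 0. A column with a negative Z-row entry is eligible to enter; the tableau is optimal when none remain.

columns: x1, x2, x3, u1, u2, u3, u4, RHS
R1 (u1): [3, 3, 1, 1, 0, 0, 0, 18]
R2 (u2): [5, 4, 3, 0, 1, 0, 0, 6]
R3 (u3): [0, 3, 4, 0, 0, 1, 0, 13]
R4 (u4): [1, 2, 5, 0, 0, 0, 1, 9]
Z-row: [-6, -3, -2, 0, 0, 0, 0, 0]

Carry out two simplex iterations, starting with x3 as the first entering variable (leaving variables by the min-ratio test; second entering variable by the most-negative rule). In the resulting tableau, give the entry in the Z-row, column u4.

-4/11

Ratio test on column x3 — row 1: 18/1 = 18; row 2: 6/3 = 2; row 3: 13/4 = 13/4; row 4: 9/5 = 9/5. Minimum is 9/5 at row 4 (u4 leaves); pivot element 5.
Divide row 4 by 5; eliminate column x3 from the other rows.
Second iteration: most negative Z-row entry is -28/5 in column x1, so x1 enters.
Ratio test on column x1 — row 1: (81/5)/(14/5) = 81/14; row 2: (3/5)/(22/5) = 3/22; row 3: entry -4/5 ≤ 0; row 4: (9/5)/(1/5) = 9. Minimum is 3/22 at row 2 (u2 leaves); pivot element 22/5.
Divide row 2 by 22/5; eliminate column x1 from the other rows.
After both pivots, the entry at the Z-row, column u4 is -4/11.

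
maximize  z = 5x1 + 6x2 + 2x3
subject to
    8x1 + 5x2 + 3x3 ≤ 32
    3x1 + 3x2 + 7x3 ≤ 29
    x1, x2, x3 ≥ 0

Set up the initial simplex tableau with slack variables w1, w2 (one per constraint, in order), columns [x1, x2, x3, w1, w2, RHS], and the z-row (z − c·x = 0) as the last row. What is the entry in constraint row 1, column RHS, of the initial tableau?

32

The RHS of constraint 1 is b_1 = 32.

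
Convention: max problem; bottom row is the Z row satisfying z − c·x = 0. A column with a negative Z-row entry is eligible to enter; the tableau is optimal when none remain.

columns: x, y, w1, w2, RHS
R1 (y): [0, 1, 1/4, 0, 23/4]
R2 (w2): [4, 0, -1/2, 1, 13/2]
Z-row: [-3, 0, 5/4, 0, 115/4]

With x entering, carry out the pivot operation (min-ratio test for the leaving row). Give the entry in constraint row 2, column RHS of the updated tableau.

13/8

Ratio test on column x — row 1: entry 0 ≤ 0; row 2: (13/2)/4 = 13/8. Minimum is 13/8 at row 2 (w2 leaves); pivot element 4.
Divide row 2 by 4; eliminate column x from the other rows.
In the new row 2, the RHS entry is the old entry divided by the pivot: (13/2)/4 = 13/8.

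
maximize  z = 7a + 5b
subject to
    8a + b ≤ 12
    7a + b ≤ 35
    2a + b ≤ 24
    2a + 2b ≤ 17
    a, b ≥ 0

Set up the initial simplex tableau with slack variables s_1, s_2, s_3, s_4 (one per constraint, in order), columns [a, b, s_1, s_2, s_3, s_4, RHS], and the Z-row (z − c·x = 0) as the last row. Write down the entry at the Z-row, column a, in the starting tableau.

The Z-row carries the negated objective coefficients: the a entry is -7.

-7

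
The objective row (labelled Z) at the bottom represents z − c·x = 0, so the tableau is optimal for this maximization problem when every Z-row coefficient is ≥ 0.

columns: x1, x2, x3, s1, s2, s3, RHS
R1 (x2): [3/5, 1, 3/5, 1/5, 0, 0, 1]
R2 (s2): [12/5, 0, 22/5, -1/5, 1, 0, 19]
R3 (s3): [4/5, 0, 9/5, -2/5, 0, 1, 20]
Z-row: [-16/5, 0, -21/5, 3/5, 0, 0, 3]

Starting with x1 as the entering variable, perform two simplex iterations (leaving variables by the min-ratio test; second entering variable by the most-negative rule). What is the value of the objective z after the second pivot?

10

Ratio test on column x1 — row 1: 1/(3/5) = 5/3; row 2: 19/(12/5) = 95/12; row 3: 20/(4/5) = 25. Minimum is 5/3 at row 1 (x2 leaves); pivot element 3/5.
Pivot on row 1; the Z-row RHS becomes 3 − (-16/5)·(5/3) = 25/3.
Next entering variable (most negative Z-row entry -1): x3.
Ratio test on column x3 — row 1: (5/3)/1 = 5/3; row 2: 15/2 = 15/2; row 3: (56/3)/1 = 56/3. Minimum is 5/3 at row 1 (x1 leaves); pivot element 1.
After the second pivot the Z-row RHS is 25/3 − (-1)·(5/3) = 10.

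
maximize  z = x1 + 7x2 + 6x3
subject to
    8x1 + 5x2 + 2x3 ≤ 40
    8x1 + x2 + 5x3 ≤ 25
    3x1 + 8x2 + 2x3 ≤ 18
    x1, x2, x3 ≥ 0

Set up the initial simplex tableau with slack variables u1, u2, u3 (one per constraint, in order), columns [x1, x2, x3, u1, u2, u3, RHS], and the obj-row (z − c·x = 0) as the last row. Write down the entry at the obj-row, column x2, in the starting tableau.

The obj-row carries the negated objective coefficients: the x2 entry is -7.

-7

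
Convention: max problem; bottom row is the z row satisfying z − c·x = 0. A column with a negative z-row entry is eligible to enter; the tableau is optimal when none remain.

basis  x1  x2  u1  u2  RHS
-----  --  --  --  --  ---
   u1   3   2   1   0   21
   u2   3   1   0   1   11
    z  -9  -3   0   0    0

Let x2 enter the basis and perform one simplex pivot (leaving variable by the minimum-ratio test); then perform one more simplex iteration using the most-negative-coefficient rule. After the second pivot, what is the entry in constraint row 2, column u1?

Ratio test on column x2 — row 1: 21/2 = 21/2; row 2: 11/1 = 11. Minimum is 21/2 at row 1 (u1 leaves); pivot element 2.
Divide row 1 by 2; eliminate column x2 from the other rows.
Second iteration: most negative z-row entry is -9/2 in column x1, so x1 enters.
Ratio test on column x1 — row 1: (21/2)/(3/2) = 7; row 2: (1/2)/(3/2) = 1/3. Minimum is 1/3 at row 2 (u2 leaves); pivot element 3/2.
Divide row 2 by 3/2; eliminate column x1 from the other rows.
After both pivots, the entry at constraint row 2, column u1 is -1/3.

-1/3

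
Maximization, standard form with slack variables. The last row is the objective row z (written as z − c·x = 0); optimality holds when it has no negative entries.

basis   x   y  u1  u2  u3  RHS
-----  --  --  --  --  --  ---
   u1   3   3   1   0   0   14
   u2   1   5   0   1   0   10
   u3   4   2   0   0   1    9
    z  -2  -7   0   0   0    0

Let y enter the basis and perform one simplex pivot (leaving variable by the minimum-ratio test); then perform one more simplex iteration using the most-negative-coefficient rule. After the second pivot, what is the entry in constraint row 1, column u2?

-1/3

Ratio test on column y — row 1: 14/3 = 14/3; row 2: 10/5 = 2; row 3: 9/2 = 9/2. Minimum is 2 at row 2 (u2 leaves); pivot element 5.
Divide row 2 by 5; eliminate column y from the other rows.
Second iteration: most negative z-row entry is -3/5 in column x, so x enters.
Ratio test on column x — row 1: 8/(12/5) = 10/3; row 2: 2/(1/5) = 10; row 3: 5/(18/5) = 25/18. Minimum is 25/18 at row 3 (u3 leaves); pivot element 18/5.
Divide row 3 by 18/5; eliminate column x from the other rows.
After both pivots, the entry at constraint row 1, column u2 is -1/3.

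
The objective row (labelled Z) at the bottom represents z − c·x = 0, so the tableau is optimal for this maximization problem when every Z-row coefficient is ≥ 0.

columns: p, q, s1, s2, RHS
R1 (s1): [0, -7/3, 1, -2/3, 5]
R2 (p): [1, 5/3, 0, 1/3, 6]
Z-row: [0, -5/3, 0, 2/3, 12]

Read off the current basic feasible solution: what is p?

6

p is basic (row 2); its value is the RHS of that row, 6.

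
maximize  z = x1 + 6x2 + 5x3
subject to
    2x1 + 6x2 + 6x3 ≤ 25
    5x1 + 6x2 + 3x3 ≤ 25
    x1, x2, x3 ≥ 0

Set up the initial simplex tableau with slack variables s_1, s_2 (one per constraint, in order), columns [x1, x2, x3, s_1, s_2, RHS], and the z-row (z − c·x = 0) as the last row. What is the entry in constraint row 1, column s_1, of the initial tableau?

Slack s_1 belongs to constraint 1; its column is the unit vector e_1, so the entry in row 1 is 1.

1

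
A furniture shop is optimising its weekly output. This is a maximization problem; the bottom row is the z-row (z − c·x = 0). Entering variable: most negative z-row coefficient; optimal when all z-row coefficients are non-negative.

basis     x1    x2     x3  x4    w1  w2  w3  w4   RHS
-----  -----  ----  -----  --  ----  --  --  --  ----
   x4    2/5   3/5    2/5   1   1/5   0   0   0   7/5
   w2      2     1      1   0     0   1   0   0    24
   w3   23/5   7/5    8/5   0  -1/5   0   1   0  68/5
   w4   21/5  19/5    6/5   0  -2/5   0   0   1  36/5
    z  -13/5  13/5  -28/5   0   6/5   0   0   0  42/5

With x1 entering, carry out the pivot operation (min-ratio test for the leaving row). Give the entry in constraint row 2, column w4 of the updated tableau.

Ratio test on column x1 — row 1: (7/5)/(2/5) = 7/2; row 2: 24/2 = 12; row 3: (68/5)/(23/5) = 68/23; row 4: (36/5)/(21/5) = 12/7. Minimum is 12/7 at row 4 (w4 leaves); pivot element 21/5.
Divide row 4 by 21/5; eliminate column x1 from the other rows.
Row 2 update in column w4: 0 − 2·(5/21) = -10/21.

-10/21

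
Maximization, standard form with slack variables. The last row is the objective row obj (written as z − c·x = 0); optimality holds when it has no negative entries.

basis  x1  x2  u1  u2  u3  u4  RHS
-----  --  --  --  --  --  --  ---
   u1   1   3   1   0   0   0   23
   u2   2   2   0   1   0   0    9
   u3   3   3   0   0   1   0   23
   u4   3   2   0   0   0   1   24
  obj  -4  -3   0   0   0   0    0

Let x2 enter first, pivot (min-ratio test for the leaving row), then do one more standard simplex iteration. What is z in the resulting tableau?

18

Ratio test on column x2 — row 1: 23/3 = 23/3; row 2: 9/2 = 9/2; row 3: 23/3 = 23/3; row 4: 24/2 = 12. Minimum is 9/2 at row 2 (u2 leaves); pivot element 2.
Pivot on row 2; the obj-row RHS becomes 0 − (-3)·(9/2) = 27/2.
Next entering variable (most negative obj-row entry -1): x1.
Ratio test on column x1 — row 1: entry -2 ≤ 0; row 2: (9/2)/1 = 9/2; row 3: entry 0 ≤ 0; row 4: 15/1 = 15. Minimum is 9/2 at row 2 (x2 leaves); pivot element 1.
After the second pivot the obj-row RHS is 27/2 − (-1)·(9/2) = 18.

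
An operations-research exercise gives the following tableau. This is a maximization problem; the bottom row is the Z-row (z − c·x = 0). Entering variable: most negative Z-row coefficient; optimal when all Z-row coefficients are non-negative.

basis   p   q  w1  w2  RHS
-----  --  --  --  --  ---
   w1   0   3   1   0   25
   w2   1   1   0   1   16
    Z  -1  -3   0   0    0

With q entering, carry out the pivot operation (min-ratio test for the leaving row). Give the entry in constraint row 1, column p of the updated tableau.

0

Ratio test on column q — row 1: 25/3 = 25/3; row 2: 16/1 = 16. Minimum is 25/3 at row 1 (w1 leaves); pivot element 3.
Divide row 1 by 3; eliminate column q from the other rows.
In the new row 1, the p entry is the old entry divided by the pivot: 0/3 = 0.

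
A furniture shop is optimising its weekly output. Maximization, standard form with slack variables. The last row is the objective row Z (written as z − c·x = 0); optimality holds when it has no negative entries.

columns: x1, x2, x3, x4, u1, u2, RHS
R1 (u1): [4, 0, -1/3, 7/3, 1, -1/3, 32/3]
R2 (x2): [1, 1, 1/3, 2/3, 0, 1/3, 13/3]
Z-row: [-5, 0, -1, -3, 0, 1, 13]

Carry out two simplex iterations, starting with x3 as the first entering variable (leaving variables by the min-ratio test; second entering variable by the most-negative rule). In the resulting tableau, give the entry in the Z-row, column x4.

1/5

Ratio test on column x3 — row 1: entry -1/3 ≤ 0; row 2: (13/3)/(1/3) = 13. Minimum is 13 at row 2 (x2 leaves); pivot element 1/3.
Divide row 2 by 1/3; eliminate column x3 from the other rows.
Second iteration: most negative Z-row entry is -2 in column x1, so x1 enters.
Ratio test on column x1 — row 1: 15/5 = 3; row 2: 13/3 = 13/3. Minimum is 3 at row 1 (u1 leaves); pivot element 5.
Divide row 1 by 5; eliminate column x1 from the other rows.
After both pivots, the entry at the Z-row, column x4 is 1/5.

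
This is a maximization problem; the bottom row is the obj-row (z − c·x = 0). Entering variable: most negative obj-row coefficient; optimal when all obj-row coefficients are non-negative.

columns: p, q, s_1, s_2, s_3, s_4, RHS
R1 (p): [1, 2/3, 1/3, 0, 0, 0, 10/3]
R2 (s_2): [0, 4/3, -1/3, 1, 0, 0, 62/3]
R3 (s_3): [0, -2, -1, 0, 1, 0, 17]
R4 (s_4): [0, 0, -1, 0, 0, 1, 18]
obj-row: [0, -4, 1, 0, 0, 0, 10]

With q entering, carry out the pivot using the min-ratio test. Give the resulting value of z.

Ratio test on column q — row 1: (10/3)/(2/3) = 5; row 2: (62/3)/(4/3) = 31/2; row 3: entry -2 ≤ 0; row 4: entry 0 ≤ 0. Minimum is 5 at row 1 (p leaves); pivot element 2/3.
Pivot on row 1; the obj-row RHS becomes 10 − (-4)·5 = 30.

30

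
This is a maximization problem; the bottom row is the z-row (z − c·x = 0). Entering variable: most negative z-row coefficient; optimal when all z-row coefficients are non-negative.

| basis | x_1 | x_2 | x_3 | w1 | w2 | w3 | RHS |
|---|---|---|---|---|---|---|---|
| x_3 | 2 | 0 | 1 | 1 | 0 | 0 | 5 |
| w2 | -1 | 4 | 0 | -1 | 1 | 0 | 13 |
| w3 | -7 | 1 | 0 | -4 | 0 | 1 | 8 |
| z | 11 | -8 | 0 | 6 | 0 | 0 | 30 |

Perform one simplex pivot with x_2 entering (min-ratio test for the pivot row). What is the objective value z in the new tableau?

Ratio test on column x_2 — row 1: entry 0 ≤ 0; row 2: 13/4 = 13/4; row 3: 8/1 = 8. Minimum is 13/4 at row 2 (w2 leaves); pivot element 4.
Pivot on row 2; the z-row RHS becomes 30 − (-8)·(13/4) = 56.

56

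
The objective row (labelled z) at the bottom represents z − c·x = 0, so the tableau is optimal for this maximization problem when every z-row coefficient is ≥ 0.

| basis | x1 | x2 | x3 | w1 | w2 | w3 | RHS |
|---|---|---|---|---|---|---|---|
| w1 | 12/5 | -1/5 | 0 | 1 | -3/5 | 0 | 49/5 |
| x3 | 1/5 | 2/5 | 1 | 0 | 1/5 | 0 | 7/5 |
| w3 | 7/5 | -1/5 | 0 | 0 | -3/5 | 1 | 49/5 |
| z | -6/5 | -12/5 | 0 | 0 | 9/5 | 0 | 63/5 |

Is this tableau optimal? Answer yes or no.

The z-row has a negative entry -12/5 in column x2, so it is not optimal.

no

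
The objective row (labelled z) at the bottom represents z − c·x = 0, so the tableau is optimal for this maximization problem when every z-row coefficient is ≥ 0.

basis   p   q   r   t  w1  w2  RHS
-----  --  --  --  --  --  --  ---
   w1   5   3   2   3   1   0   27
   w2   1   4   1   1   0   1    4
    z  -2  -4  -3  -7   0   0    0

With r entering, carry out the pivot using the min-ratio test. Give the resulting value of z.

12

Ratio test on column r — row 1: 27/2 = 27/2; row 2: 4/1 = 4. Minimum is 4 at row 2 (w2 leaves); pivot element 1.
Pivot on row 2; the z-row RHS becomes 0 − (-3)·4 = 12.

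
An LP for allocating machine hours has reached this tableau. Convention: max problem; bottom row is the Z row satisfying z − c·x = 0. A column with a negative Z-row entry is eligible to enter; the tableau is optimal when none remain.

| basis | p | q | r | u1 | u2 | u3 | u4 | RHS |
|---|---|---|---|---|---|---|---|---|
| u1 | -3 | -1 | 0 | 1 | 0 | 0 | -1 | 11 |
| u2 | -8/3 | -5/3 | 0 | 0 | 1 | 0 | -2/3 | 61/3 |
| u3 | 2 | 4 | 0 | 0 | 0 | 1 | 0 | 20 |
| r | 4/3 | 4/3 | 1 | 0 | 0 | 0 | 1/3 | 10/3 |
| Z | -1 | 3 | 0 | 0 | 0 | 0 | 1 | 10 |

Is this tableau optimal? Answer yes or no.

no

The Z-row has a negative entry -1 in column p, so it is not optimal.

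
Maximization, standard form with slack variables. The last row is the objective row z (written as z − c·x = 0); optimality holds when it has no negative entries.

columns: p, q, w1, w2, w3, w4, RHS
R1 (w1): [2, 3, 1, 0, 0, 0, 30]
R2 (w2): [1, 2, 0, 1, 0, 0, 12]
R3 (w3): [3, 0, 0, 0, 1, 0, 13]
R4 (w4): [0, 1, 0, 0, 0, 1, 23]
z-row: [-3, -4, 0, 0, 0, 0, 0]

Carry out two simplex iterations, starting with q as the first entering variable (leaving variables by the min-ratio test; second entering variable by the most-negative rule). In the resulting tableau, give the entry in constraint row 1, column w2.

-3/2

Ratio test on column q — row 1: 30/3 = 10; row 2: 12/2 = 6; row 3: entry 0 ≤ 0; row 4: 23/1 = 23. Minimum is 6 at row 2 (w2 leaves); pivot element 2.
Divide row 2 by 2; eliminate column q from the other rows.
Second iteration: most negative z-row entry is -1 in column p, so p enters.
Ratio test on column p — row 1: 12/(1/2) = 24; row 2: 6/(1/2) = 12; row 3: 13/3 = 13/3; row 4: entry -1/2 ≤ 0. Minimum is 13/3 at row 3 (w3 leaves); pivot element 3.
Divide row 3 by 3; eliminate column p from the other rows.
After both pivots, the entry at constraint row 1, column w2 is -3/2.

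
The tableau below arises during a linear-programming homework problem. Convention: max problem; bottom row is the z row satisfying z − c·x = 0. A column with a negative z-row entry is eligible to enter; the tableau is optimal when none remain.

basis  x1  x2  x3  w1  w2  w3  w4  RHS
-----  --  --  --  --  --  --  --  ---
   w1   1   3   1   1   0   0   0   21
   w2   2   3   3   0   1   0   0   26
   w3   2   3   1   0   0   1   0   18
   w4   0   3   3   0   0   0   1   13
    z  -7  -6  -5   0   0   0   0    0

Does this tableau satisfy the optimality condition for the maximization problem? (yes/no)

no

The z-row has a negative entry -7 in column x1, so it is not optimal.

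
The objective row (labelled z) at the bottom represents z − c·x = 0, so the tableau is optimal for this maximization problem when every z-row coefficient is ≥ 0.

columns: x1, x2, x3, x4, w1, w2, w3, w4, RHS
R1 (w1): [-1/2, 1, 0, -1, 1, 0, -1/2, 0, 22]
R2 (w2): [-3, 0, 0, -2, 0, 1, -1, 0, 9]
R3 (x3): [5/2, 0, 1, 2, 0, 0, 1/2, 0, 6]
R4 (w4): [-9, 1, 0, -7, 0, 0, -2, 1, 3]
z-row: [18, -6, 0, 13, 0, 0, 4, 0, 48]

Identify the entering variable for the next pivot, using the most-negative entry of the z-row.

x2

Negative z-row entries: x2: -6.
The most negative is -6 in column x2, so x2 enters.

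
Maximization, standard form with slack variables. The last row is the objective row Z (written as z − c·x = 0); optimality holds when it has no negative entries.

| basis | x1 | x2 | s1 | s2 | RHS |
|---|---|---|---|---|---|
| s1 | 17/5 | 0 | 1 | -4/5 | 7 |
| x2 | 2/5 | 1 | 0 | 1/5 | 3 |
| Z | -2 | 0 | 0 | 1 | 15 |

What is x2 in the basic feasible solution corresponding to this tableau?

x2 is basic (row 2); its value is the RHS of that row, 3.

3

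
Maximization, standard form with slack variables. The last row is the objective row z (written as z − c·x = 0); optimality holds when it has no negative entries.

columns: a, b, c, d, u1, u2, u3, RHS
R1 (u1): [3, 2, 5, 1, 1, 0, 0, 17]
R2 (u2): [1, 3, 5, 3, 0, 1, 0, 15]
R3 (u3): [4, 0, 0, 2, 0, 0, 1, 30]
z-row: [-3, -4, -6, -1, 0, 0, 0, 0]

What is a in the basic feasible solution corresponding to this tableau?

a is not in the basis, so in the current basic feasible solution a = 0.

0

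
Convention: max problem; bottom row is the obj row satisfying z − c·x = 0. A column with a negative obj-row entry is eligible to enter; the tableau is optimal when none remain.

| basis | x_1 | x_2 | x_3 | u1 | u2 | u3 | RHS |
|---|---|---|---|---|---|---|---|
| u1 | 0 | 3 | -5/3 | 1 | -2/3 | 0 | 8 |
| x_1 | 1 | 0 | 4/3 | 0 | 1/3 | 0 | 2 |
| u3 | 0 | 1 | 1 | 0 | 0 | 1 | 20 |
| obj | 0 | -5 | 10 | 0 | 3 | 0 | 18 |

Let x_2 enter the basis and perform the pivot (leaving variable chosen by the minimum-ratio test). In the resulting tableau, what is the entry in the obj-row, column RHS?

Ratio test on column x_2 — row 1: 8/3 = 8/3; row 2: entry 0 ≤ 0; row 3: 20/1 = 20. Minimum is 8/3 at row 1 (u1 leaves); pivot element 3.
Divide row 1 by 3; eliminate column x_2 from the other rows.
obj-row update in column RHS: 18 − (-5)·(8/3) = 94/3.

94/3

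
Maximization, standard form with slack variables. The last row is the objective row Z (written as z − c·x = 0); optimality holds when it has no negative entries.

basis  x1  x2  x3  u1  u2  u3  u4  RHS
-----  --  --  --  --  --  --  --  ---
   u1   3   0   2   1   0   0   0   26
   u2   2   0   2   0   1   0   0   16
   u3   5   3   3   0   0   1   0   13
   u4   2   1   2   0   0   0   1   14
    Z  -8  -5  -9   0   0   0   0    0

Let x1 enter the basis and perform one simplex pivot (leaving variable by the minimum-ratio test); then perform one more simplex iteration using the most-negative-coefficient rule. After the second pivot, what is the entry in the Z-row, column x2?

Ratio test on column x1 — row 1: 26/3 = 26/3; row 2: 16/2 = 8; row 3: 13/5 = 13/5; row 4: 14/2 = 7. Minimum is 13/5 at row 3 (u3 leaves); pivot element 5.
Divide row 3 by 5; eliminate column x1 from the other rows.
Second iteration: most negative Z-row entry is -21/5 in column x3, so x3 enters.
Ratio test on column x3 — row 1: (91/5)/(1/5) = 91; row 2: (54/5)/(4/5) = 27/2; row 3: (13/5)/(3/5) = 13/3; row 4: (44/5)/(4/5) = 11. Minimum is 13/3 at row 3 (x1 leaves); pivot element 3/5.
Divide row 3 by 3/5; eliminate column x3 from the other rows.
After both pivots, the entry at the Z-row, column x2 is 4.

4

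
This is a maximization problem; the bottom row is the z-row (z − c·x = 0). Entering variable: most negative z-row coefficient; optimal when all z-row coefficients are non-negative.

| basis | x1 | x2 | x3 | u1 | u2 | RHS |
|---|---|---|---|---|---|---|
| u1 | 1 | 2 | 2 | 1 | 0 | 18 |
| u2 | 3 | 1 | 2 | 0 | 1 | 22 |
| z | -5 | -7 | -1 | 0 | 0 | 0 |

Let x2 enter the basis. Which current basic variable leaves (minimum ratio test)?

Column x2 entries and ratios — u1: 18/2 = 9; u2: 22/1 = 22.
Smallest ratio is 9 in the row of u1, so u1 leaves.

u1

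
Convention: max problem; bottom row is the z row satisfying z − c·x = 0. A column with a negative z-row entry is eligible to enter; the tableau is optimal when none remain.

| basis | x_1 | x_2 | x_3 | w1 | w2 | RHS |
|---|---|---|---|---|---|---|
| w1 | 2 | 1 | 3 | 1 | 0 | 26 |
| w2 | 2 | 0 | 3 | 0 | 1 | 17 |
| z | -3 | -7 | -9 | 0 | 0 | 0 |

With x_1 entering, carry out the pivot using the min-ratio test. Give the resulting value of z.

Ratio test on column x_1 — row 1: 26/2 = 13; row 2: 17/2 = 17/2. Minimum is 17/2 at row 2 (w2 leaves); pivot element 2.
Pivot on row 2; the z-row RHS becomes 0 − (-3)·(17/2) = 51/2.

51/2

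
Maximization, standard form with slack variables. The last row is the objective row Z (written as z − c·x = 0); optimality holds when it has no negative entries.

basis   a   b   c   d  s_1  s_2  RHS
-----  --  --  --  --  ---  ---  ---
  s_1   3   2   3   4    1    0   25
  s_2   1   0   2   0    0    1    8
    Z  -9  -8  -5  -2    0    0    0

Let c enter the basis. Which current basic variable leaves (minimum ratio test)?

Column c entries and ratios — s_1: 25/3 = 25/3; s_2: 8/2 = 4.
Smallest ratio is 4 in the row of s_2, so s_2 leaves.

s_2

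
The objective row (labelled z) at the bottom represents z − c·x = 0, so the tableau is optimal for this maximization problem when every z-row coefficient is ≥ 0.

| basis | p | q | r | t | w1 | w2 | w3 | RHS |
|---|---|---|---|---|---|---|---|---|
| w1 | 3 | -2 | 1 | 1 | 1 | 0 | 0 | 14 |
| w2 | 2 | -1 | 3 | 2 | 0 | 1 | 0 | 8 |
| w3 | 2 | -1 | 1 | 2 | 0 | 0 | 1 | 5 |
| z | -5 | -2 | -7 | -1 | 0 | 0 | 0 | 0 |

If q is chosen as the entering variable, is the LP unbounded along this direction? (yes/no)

yes

Every constraint-row entry in column q is ≤ 0, so increasing q is unbounded.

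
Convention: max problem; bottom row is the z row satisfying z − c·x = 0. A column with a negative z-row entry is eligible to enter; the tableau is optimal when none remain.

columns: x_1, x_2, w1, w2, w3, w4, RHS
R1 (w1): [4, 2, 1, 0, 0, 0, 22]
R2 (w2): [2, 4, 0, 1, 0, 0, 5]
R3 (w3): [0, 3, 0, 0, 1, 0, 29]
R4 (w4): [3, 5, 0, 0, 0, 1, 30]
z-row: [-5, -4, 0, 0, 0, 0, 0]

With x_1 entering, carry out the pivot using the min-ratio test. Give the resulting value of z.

25/2

Ratio test on column x_1 — row 1: 22/4 = 11/2; row 2: 5/2 = 5/2; row 3: entry 0 ≤ 0; row 4: 30/3 = 10. Minimum is 5/2 at row 2 (w2 leaves); pivot element 2.
Pivot on row 2; the z-row RHS becomes 0 − (-5)·(5/2) = 25/2.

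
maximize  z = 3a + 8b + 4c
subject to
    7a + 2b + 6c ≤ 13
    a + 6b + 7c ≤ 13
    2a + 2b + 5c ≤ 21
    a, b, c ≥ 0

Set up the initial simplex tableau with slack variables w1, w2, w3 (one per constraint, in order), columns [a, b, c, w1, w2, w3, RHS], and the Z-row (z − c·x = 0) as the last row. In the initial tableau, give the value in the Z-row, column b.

The Z-row carries the negated objective coefficients: the b entry is -8.

-8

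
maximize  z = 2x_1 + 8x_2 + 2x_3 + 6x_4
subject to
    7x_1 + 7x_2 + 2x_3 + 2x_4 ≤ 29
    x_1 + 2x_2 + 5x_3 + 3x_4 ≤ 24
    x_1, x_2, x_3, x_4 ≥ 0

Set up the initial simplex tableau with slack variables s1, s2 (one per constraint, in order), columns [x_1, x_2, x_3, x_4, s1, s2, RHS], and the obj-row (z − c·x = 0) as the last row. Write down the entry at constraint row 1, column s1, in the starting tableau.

Slack s1 belongs to constraint 1; its column is the unit vector e_1, so the entry in row 1 is 1.

1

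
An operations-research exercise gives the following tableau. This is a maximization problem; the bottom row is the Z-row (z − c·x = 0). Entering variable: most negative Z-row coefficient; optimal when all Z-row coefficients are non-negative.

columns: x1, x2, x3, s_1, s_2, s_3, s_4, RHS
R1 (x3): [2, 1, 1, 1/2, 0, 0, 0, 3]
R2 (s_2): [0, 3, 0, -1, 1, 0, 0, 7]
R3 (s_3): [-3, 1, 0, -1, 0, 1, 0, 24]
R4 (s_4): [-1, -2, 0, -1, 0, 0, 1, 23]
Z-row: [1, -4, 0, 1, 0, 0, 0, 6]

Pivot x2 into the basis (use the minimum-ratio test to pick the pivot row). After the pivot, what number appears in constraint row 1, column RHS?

2/3

Ratio test on column x2 — row 1: 3/1 = 3; row 2: 7/3 = 7/3; row 3: 24/1 = 24; row 4: entry -2 ≤ 0. Minimum is 7/3 at row 2 (s_2 leaves); pivot element 3.
Divide row 2 by 3; eliminate column x2 from the other rows.
Row 1 update in column RHS: 3 − 1·(7/3) = 2/3.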